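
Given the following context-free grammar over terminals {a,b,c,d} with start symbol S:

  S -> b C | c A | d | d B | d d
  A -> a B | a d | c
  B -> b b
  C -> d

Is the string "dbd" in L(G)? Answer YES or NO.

Convert to CNF:
  S -> T1 B | T1 T1 | T2 C | T3 A | d
  A -> T0 B | T0 T1 | c
  B -> T2 T2
  C -> d
  T0 -> a
  T1 -> d
  T2 -> b
  T3 -> c

CYK fill:
  cell(0,0) d: {C,S,T1}  orig:{C,S}
  cell(1,1) b: {T2}  orig:{}
  cell(2,2) d: {C,S,T1}  orig:{C,S}
  cell(0,1) db: ∅
  cell(1,2) bd: {S}
  cell(0,2) dbd: ∅

S ∉ T[0,2] ⇒ NO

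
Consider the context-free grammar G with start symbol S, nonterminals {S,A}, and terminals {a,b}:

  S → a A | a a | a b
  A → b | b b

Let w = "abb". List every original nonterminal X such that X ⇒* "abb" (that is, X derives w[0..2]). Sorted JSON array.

Convert to CNF:
  S -> T1 A | T1 T0 | T1 T1
  A -> T0 T0 | b
  T0 -> b
  T1 -> a

Fill CYK table bottom-up — only the sub-triangle for w[0..2]:
  cell(0,0) a: {T1}  orig:{}
  cell(1,1) b: {A,T0}  orig:{A}
  cell(2,2) b: {A,T0}  orig:{A}
  cell(0,1) ab: {S}
  cell(1,2) bb: {A}
  cell(0,2) abb: {S}

Original NTs in T[0,2] deriving "abb": ["S"]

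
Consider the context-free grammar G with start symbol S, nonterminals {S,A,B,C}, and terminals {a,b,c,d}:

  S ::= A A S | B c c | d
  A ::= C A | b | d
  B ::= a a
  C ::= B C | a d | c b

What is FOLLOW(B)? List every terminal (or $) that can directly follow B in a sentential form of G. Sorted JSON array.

Compute FIRST by fixpoint:
[1]
  A via A→b: +{b}
  A via A→d: +{d}
  B via B→a a: +{a}
  C via C→B C: +{a}
  C via C→c b: +{c}
  S via S→A A S: +{b,d}
  S via S→B c c: +{a}
  S: {a,b,d}  A: {b,d}  B: {a}  C: {a,c}
[2]
  A via A→C A: +{a,c}
  S via S→A A S: +{c}
  S: {a,b,c,d}  A: {a,b,c,d}  B: {a}  C: {a,c}
[3] (no change)
  S: {a,b,c,d}  A: {a,b,c,d}  B: {a}  C: {a,c}

FOLLOW sets:
initialize: $ ∈ FOLLOW(S)
pass 1:
  A→C A: FOLLOW(C) ⊇ FIRST(A) = {a,b,c,d}; new: +{a,b,c,d}
  C→B C: FOLLOW(B) ⊇ FIRST(C) = {a,c}; new: +{a,c}
  S→A A S: FOLLOW(A) ⊇ FIRST(A) = {a,b,c,d}; new: +{a,b,c,d}
  S: {$}  A: {a,b,c,d}  B: {a,c}  C: {a,b,c,d}
pass 2: — fixpoint
  S: {$}  A: {a,b,c,d}  B: {a,c}  C: {a,b,c,d}

FOLLOW(B) = ["a", "c"]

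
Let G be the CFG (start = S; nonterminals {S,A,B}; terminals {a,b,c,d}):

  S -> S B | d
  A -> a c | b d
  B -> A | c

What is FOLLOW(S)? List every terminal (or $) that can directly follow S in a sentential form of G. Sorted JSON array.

Compute FIRST by fixpoint:
[1]
  A via A→a c: +{a}
  A via A→b d: +{b}
  B via B→A: +{a,b}
  B via B→c: +{c}
  S via S→d: +{d}
  FIRST(S)={d}  FIRST(A)={a,b}  FIRST(B)={a,b,c}
[2] (no change)
  FIRST(S)={d}  FIRST(A)={a,b}  FIRST(B)={a,b,c}

FOLLOW iteration:
FOLLOW(S) := {$}
iter 1:
  S→S B: FOLLOW(S) ⊇ FIRST(B) = {a,b,c}; new: +{a,b,c}
  S→S B: FOLLOW(B) ⊇ FOLLOW(S) ⊇ {$,a,b,c}; new: +{$,a,b,c}
  S: {$,a,b,c}  A: {}  B: {$,a,b,c}
iter 2:
  B→A: FOLLOW(A) ⊇ FOLLOW(B) ⊇ {$,a,b,c}; new: +{$,a,b,c}
  S: {$,a,b,c}  A: {$,a,b,c}  B: {$,a,b,c}
iter 3: done
  S: {$,a,b,c}  A: {$,a,b,c}  B: {$,a,b,c}

FOLLOW(S) = ["$", "a", "b", "c"]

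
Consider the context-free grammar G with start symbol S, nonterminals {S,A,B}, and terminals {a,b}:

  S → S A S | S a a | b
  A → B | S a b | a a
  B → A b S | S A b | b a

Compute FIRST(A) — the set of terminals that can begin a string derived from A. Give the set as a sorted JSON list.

FIRST sets, iterate to fixpoint:
[1]
  A via A→a a: +{a}
  B via B→A b S: +{a}
  B via B→b a: +{b}
  S via S→b: +{b}
  FIRST[S]={b}  FIRST[A]={a}  FIRST[B]={a,b}
[2]
  A via A→B: +{b}
  FIRST[S]={b}  FIRST[A]={a,b}  FIRST[B]={a,b}
[3] done
  FIRST[S]={b}  FIRST[A]={a,b}  FIRST[B]={a,b}

FIRST(A) = ["a", "b"]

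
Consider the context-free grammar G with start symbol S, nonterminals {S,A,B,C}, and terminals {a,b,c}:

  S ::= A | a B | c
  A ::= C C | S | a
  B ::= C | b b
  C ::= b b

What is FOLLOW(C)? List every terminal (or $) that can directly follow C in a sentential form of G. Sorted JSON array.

FIRST iteration:
round 1:
  A via A→a: +{a}
  B via B→b b: +{b}
  C via C→b b: +{b}
  S via S→A: +{a}
  S via S→c: +{c}
  FIRST(S)={a,c}  FIRST(A)={a}  FIRST(B)={b}  FIRST(C)={b}
round 2:
  A via A→C C: +{b}
  A via A→S: +{c}
  S via S→A: +{b}
  FIRST(S)={a,b,c}  FIRST(A)={a,b,c}  FIRST(B)={b}  FIRST(C)={b}
round 3: (no change)
  FIRST(S)={a,b,c}  FIRST(A)={a,b,c}  FIRST(B)={b}  FIRST(C)={b}

FOLLOW sets:
seed FOLLOW(S) with $
pass 1:
  A→C C: FOLLOW(C) ⊇ FIRST(C) = {b}; new: +{b}
  S→A: FOLLOW(A) ⊇ FOLLOW(S) ⊇ {$}; new: +{$}
  S→a B: FOLLOW(B) ⊇ FOLLOW(S) ⊇ {$}; new: +{$}
  FOLLOW(S)={$}  FOLLOW(A)={$}  FOLLOW(B)={$}  FOLLOW(C)={b}
pass 2:
  A→C C: FOLLOW(C) ⊇ FOLLOW(A) ⊇ {$}; new: +{$}
  FOLLOW(S)={$}  FOLLOW(A)={$}  FOLLOW(B)={$}  FOLLOW(C)={$,b}
pass 3: (stable)
  FOLLOW(S)={$}  FOLLOW(A)={$}  FOLLOW(B)={$}  FOLLOW(C)={$,b}

FOLLOW(C) = ["$", "b"]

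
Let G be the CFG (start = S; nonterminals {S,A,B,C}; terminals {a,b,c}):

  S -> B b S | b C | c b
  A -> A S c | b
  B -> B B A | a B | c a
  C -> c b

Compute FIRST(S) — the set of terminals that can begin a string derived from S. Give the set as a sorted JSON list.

Compute FIRST by fixpoint:
round 1:
  A via A→b: +{b}
  B via B→a B: +{a}
  B via B→c a: +{c}
  C via C→c b: +{c}
  S via S→B b S: +{a,c}
  S via S→b C: +{b}
  FIRST[S]={a,b,c}  FIRST[A]={b}  FIRST[B]={a,c}  FIRST[C]={c}
round 2: done
  FIRST[S]={a,b,c}  FIRST[A]={b}  FIRST[B]={a,c}  FIRST[C]={c}

FIRST(S) = ["a", "b", "c"]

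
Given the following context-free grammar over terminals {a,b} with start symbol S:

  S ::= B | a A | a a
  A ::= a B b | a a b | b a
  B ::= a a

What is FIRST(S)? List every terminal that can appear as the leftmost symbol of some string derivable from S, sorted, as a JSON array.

FIRST sets, iterate to fixpoint:
[1]
  A via A→a B b: +{a}
  A via A→b a: +{b}
  B via B→a a: +{a}
  S via S→B: +{a}
  FIRST[S]={a}  FIRST[A]={a,b}  FIRST[B]={a}
[2] (no change)
  FIRST[S]={a}  FIRST[A]={a,b}  FIRST[B]={a}

FIRST(S) = ["a"]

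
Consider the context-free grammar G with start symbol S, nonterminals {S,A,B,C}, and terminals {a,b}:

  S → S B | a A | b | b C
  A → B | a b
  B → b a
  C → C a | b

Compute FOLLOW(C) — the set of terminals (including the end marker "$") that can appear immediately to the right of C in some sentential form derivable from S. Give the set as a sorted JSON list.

FIRST iteration:
[1]
  A via A→a b: +{a}
  B via B→b a: +{b}
  C via C→b: +{b}
  S via S→a A: +{a}
  S via S→b: +{b}
  FIRST(S)={a,b}  FIRST(A)={a}  FIRST(B)={b}  FIRST(C)={b}
[2]
  A via A→B: +{b}
  FIRST(S)={a,b}  FIRST(A)={a,b}  FIRST(B)={b}  FIRST(C)={b}
[3] — fixpoint
  FIRST(S)={a,b}  FIRST(A)={a,b}  FIRST(B)={b}  FIRST(C)={b}

FOLLOW iteration:
seed FOLLOW(S) with $
round 1:
  C→C a: FOLLOW(C) ⊇ FIRST(a) = {a}; new: +{a}
  S→S B: FOLLOW(S) ⊇ FIRST(B) = {b}; new: +{b}
  S→S B: FOLLOW(B) ⊇ FOLLOW(S) ⊇ {$,b}; new: +{$,b}
  S→a A: FOLLOW(A) ⊇ FOLLOW(S) ⊇ {$,b}; new: +{$,b}
  S→b C: FOLLOW(C) ⊇ FOLLOW(S) ⊇ {$,b}; new: +{$,b}
  S: {$,b}  A: {$,b}  B: {$,b}  C: {$,a,b}
round 2: — fixpoint
  S: {$,b}  A: {$,b}  B: {$,b}  C: {$,a,b}

FOLLOW(C) = ["$", "a", "b"]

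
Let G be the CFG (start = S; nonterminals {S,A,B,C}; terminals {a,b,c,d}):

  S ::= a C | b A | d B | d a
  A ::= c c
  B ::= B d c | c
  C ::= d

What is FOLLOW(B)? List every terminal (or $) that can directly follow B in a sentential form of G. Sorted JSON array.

FIRST iteration:
pass 1:
  A via A→c c: +{c}
  B via B→c: +{c}
  C via C→d: +{d}
  S via S→a C: +{a}
  S via S→b A: +{b}
  S via S→d B: +{d}
  FIRST(S)={a,b,d}  FIRST(A)={c}  FIRST(B)={c}  FIRST(C)={d}
pass 2: (stable)
  FIRST(S)={a,b,d}  FIRST(A)={c}  FIRST(B)={c}  FIRST(C)={d}

Compute FOLLOW by fixpoint:
FOLLOW(S) := {$}
[1]
  B→B d c: FOLLOW(B) ⊇ FIRST(d) = {d}; new: +{d}
  S→a C: FOLLOW(C) ⊇ FOLLOW(S) ⊇ {$}; new: +{$}
  S→b A: FOLLOW(A) ⊇ FOLLOW(S) ⊇ {$}; new: +{$}
  S→d B: FOLLOW(B) ⊇ FOLLOW(S) ⊇ {$}; new: +{$}
  FOLLOW[S]={$}  FOLLOW[A]={$}  FOLLOW[B]={$,d}  FOLLOW[C]={$}
[2] done
  FOLLOW[S]={$}  FOLLOW[A]={$}  FOLLOW[B]={$,d}  FOLLOW[C]={$}

FOLLOW(B) = ["$", "d"]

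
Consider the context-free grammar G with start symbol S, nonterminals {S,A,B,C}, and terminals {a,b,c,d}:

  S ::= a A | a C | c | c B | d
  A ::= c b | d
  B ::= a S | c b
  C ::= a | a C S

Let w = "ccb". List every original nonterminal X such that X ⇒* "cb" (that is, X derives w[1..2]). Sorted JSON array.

CNF form of G:
  S -> T0 B | T2 A | T2 C | c | d
  A -> T0 T1 | d
  B -> T0 T1 | T2 S
  C -> T2 X3 | a
  T0 -> c
  T1 -> b
  T2 -> a
  X3 -> C S

Fill CYK table bottom-up, restricted to cells inside w[1..2]:
  T[1,1] 'c' = {S,T0}  orig:{S}
  T[2,2] 'b' = {T1}  orig:{}
  T[1,2] 'cb' = {A,B}

Original NTs in T[1,2] deriving "cb": ["A", "B"]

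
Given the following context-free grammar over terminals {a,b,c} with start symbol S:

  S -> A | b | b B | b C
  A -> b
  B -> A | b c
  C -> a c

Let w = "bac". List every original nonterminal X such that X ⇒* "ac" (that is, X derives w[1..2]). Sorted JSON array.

Convert to CNF:
  S -> T0 B | T0 C | b
  A -> b
  B -> T0 T1 | b
  C -> T2 T1
  T0 -> b
  T1 -> c
  T2 -> a

CYK fill — only the sub-triangle for w[1..2]:
  T[1,1] 'a' = {T2}  orig:{}
  T[2,2] 'c' = {T1}  orig:{}
  T[1,2] 'ac' = {C}

Original NTs in T[1,2] deriving "ac": ["C"]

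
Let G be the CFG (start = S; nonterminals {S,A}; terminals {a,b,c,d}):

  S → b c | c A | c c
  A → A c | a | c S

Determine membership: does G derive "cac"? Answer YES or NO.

Convert to CNF:
  S -> T0 A | T0 T0 | T1 T0
  A -> A T0 | T0 S | a
  T0 -> c
  T1 -> b

CYK fill:
  cell(0,0) c: {T0}  orig:{}
  cell(1,1) a: {A}
  cell(2,2) c: {T0}  orig:{}
  cell(0,1) ca: {S}
  cell(1,2) ac: {A}
  cell(0,2) cac: {S}

S ∈ T[0,2] ⇒ YES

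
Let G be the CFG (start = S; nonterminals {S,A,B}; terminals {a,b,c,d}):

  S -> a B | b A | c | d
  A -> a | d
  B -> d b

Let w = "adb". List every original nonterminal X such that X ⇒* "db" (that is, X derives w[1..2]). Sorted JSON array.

Convert to CNF:
  S -> T1 A | T2 B | c | d
  A -> a | d
  B -> T0 T1
  T0 -> d
  T1 -> b
  T2 -> a

Fill CYK table bottom-up (cells [i..j] with 1 ≤ i ≤ j ≤ 2 only):
  T[1,1] 'd' = {A,S,T0}  orig:{A,S}
  T[2,2] 'b' = {T1}  orig:{}
  T[1,2] 'db' = {B}

Original NTs in T[1,2] deriving "db": ["B"]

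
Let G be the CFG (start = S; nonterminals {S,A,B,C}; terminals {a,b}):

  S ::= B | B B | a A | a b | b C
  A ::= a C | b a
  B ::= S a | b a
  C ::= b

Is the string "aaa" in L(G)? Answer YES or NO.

Convert to CNF:
  S -> B B | S T0 | T0 A | T0 T1 | T1 C | T1 T0
  A -> T0 C | T1 T0
  B -> S T0 | T1 T0
  C -> b
  T0 -> a
  T1 -> b

CYK fill:
  T[0,0] 'a' = {T0}  orig:{}
  T[1,1] 'a' = {T0}  orig:{}
  T[2,2] 'a' = {T0}  orig:{}
  T[0,1] 'aa' = ∅
  T[1,2] 'aa' = ∅
  T[0,2] 'aaa' = ∅

S ∉ T[0,2] ⇒ NO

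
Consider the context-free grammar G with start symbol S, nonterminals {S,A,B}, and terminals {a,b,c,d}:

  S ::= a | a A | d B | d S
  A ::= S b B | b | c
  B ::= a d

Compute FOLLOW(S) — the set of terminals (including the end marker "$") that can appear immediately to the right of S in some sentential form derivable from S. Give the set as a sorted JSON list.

FIRST iteration:
[1]
  A via A→b: +{b}
  A via A→c: +{c}
  B via B→a d: +{a}
  S via S→a: +{a}
  S via S→d B: +{d}
  FIRST[S]={a,d}  FIRST[A]={b,c}  FIRST[B]={a}
[2]
  A via A→S b B: +{a,d}
  FIRST[S]={a,d}  FIRST[A]={a,b,c,d}  FIRST[B]={a}
[3] (no change)
  FIRST[S]={a,d}  FIRST[A]={a,b,c,d}  FIRST[B]={a}

Compute FOLLOW by fixpoint:
initialize: $ ∈ FOLLOW(S)
[1]
  A→S b B: FOLLOW(S) ⊇ FIRST(b) = {b}; new: +{b}
  S→a A: FOLLOW(A) ⊇ FOLLOW(S) ⊇ {$,b}; new: +{$,b}
  S→d B: FOLLOW(B) ⊇ FOLLOW(S) ⊇ {$,b}; new: +{$,b}
  FOLLOW[S]={$,b}  FOLLOW[A]={$,b}  FOLLOW[B]={$,b}
[2] done
  FOLLOW[S]={$,b}  FOLLOW[A]={$,b}  FOLLOW[B]={$,b}

FOLLOW(S) = ["$", "b"]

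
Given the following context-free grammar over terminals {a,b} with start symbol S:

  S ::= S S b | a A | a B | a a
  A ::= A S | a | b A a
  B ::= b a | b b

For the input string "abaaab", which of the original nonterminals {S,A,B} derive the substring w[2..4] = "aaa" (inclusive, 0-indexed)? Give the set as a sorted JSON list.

CNF form of G:
  S -> S X3 | T1 A | T1 B | T1 T1
  A -> A S | T0 X2 | a
  B -> T0 T0 | T0 T1
  T0 -> b
  T1 -> a
  X2 -> A T1
  X3 -> S T0

CYK table (by increasing span) — only the sub-triangle for w[2..4]:
  T[2,2] 'a' = {A,T1}  orig:{A}
  T[3,3] 'a' = {A,T1}  orig:{A}
  T[4,4] 'a' = {A,T1}  orig:{A}
  T[2,3] 'aa' = {S,X2}  orig:{S}
  T[3,4] 'aa' = {S,X2}  orig:{S}
  T[2,4] 'aaa' = {A}

Original NTs in T[2,4] deriving "aaa": ["A"]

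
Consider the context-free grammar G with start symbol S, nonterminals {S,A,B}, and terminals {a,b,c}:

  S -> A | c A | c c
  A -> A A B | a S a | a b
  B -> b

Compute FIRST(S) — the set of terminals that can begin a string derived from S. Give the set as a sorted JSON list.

FIRST iteration:
pass 1:
  A via A→a S a: +{a}
  B via B→b: +{b}
  S via S→A: +{a}
  S via S→c A: +{c}
  FIRST[S]={a,c}  FIRST[A]={a}  FIRST[B]={b}
pass 2: — fixpoint
  FIRST[S]={a,c}  FIRST[A]={a}  FIRST[B]={b}

FIRST(S) = ["a", "c"]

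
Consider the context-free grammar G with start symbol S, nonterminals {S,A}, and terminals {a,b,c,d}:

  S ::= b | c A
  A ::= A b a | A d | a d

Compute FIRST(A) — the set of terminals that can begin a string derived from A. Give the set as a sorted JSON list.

FIRST sets, iterate to fixpoint:
round 1:
  A via A→a d: +{a}
  S via S→b: +{b}
  S via S→c A: +{c}
  FIRST(S)={b,c}  FIRST(A)={a}
round 2: — fixpoint
  FIRST(S)={b,c}  FIRST(A)={a}

FIRST(A) = ["a"]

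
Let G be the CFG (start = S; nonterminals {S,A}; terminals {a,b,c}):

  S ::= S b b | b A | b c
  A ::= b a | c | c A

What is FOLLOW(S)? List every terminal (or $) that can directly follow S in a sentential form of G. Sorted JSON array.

Compute FIRST by fixpoint:
pass 1:
  A via A→b a: +{b}
  A via A→c: +{c}
  S via S→b A: +{b}
  FIRST(S)={b}  FIRST(A)={b,c}
pass 2: (no change)
  FIRST(S)={b}  FIRST(A)={b,c}

FOLLOW sets:
seed FOLLOW(S) with $
iter 1:
  S→S b b: FOLLOW(S) ⊇ FIRST(b) = {b}; new: +{b}
  S→b A: FOLLOW(A) ⊇ FOLLOW(S) ⊇ {$,b}; new: +{$,b}
  S: {$,b}  A: {$,b}
iter 2: — fixpoint
  S: {$,b}  A: {$,b}

FOLLOW(S) = ["$", "b"]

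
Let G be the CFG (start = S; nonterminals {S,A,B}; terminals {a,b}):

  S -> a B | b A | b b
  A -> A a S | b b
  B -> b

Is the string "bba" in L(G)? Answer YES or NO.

CNF form of G:
  S -> T0 B | T1 A | T1 T1
  A -> A X2 | T1 T1
  B -> b
  T0 -> a
  T1 -> b
  X2 -> T0 S

CYK fill:
  T[0,0] 'b' = {B,T1}  orig:{B}
  T[1,1] 'b' = {B,T1}  orig:{B}
  T[2,2] 'a' = {T0}  orig:{}
  T[0,1] 'bb' = {A,S}
  T[1,2] 'ba' = ∅
  T[0,2] 'bba' = ∅

S ∉ T[0,2] ⇒ NO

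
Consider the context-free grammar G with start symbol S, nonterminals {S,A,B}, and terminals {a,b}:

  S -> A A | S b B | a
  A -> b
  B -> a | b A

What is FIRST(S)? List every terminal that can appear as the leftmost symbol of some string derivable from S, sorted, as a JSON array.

Compute FIRST by fixpoint:
[1]
  A via A→b: +{b}
  B via B→a: +{a}
  B via B→b A: +{b}
  S via S→A A: +{b}
  S via S→a: +{a}
  FIRST[S]={a,b}  FIRST[A]={b}  FIRST[B]={a,b}
[2] — fixpoint
  FIRST[S]={a,b}  FIRST[A]={b}  FIRST[B]={a,b}

FIRST(S) = ["a", "b"]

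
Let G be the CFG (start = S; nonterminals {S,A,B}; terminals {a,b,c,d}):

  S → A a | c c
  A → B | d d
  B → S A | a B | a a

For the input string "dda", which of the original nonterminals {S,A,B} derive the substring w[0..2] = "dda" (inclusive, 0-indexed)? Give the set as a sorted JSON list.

Convert to CNF:
  S -> A T0 | T2 T2
  A -> S A | T0 B | T0 T0 | T1 T1
  B -> S A | T0 B | T0 T0
  T0 -> a
  T1 -> d
  T2 -> c

Fill CYK table bottom-up (cells [i..j] with 0 ≤ i ≤ j ≤ 2 only):
  T[0,0] 'd' = {T1}  orig:{}
  T[1,1] 'd' = {T1}  orig:{}
  T[2,2] 'a' = {T0}  orig:{}
  T[0,1] 'dd' = {A}
  T[1,2] 'da' = ∅
  T[0,2] 'dda' = {S}

Original NTs in T[0,2] deriving "dda": ["S"]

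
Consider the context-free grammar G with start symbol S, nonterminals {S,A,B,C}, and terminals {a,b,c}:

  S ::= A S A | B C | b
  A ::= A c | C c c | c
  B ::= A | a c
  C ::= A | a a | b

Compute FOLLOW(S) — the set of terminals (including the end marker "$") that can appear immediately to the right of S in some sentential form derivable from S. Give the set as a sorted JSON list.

FIRST sets, iterate to fixpoint:
[1]
  A via A→c: +{c}
  B via B→A: +{c}
  B via B→a c: +{a}
  C via C→A: +{c}
  C via C→a a: +{a}
  C via C→b: +{b}
  S via S→A S A: +{c}
  S via S→B C: +{a}
  S via S→b: +{b}
  FIRST[S]={a,b,c}  FIRST[A]={c}  FIRST[B]={a,c}  FIRST[C]={a,b,c}
[2]
  A via A→C c c: +{a,b}
  B via B→A: +{b}
  FIRST[S]={a,b,c}  FIRST[A]={a,b,c}  FIRST[B]={a,b,c}  FIRST[C]={a,b,c}
[3] done
  FIRST[S]={a,b,c}  FIRST[A]={a,b,c}  FIRST[B]={a,b,c}  FIRST[C]={a,b,c}

Compute FOLLOW by fixpoint:
FOLLOW(S) := {$}
iter 1:
  A→A c: FOLLOW(A) ⊇ FIRST(c) = {c}; new: +{c}
  A→C c c: FOLLOW(C) ⊇ FIRST(c) = {c}; new: +{c}
  S→A S A: FOLLOW(A) ⊇ FIRST(S) = {a,b,c}; new: +{a,b}
  S→A S A: FOLLOW(S) ⊇ FIRST(A) = {a,b,c}; new: +{a,b,c}
  S→A S A: FOLLOW(A) ⊇ FOLLOW(S) ⊇ {$,a,b,c}; new: +{$}
  S→B C: FOLLOW(B) ⊇ FIRST(C) = {a,b,c}; new: +{a,b,c}
  S→B C: FOLLOW(C) ⊇ FOLLOW(S) ⊇ {$,a,b,c}; new: +{$,a,b}
  FOLLOW[S]={$,a,b,c}  FOLLOW[A]={$,a,b,c}  FOLLOW[B]={a,b,c}  FOLLOW[C]={$,a,b,c}
iter 2: (stable)
  FOLLOW[S]={$,a,b,c}  FOLLOW[A]={$,a,b,c}  FOLLOW[B]={a,b,c}  FOLLOW[C]={$,a,b,c}

FOLLOW(S) = ["$", "a", "b", "c"]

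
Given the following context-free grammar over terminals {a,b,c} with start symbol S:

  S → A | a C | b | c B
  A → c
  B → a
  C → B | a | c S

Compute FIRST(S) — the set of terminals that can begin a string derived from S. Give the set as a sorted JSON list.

FIRST sets, iterate to fixpoint:
iter 1:
  A via A→c: +{c}
  B via B→a: +{a}
  C via C→B: +{a}
  C via C→c S: +{c}
  S via S→A: +{c}
  S via S→a C: +{a}
  S via S→b: +{b}
  FIRST(S)={a,b,c}  FIRST(A)={c}  FIRST(B)={a}  FIRST(C)={a,c}
iter 2: (stable)
  FIRST(S)={a,b,c}  FIRST(A)={c}  FIRST(B)={a}  FIRST(C)={a,c}

FIRST(S) = ["a", "b", "c"]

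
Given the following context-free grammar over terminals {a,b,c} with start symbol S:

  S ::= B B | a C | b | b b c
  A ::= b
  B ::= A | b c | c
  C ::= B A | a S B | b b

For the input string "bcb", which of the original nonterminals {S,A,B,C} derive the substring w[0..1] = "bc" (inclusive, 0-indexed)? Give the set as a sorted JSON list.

CNF form of G:
  S -> B B | T0 X4 | T2 C | b
  A -> b
  B -> T0 T1 | b | c
  C -> B A | T0 T0 | T2 X3
  T0 -> b
  T1 -> c
  T2 -> a
  X3 -> S B
  X4 -> T0 T1

Fill CYK table bottom-up (cells [i..j] with 0 ≤ i ≤ j ≤ 1 only):
  cell(0,0) b: {A,B,S,T0}  orig:{A,B,S}
  cell(1,1) c: {B,T1}  orig:{B}
  cell(0,1) bc: {B,S,X3,X4}  orig:{B,S}

Original NTs in T[0,1] deriving "bc": ["B", "S"]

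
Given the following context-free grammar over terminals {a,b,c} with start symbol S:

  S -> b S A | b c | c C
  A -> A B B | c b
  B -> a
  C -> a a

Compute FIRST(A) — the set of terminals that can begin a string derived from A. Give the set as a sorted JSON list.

FIRST sets, iterate to fixpoint:
iter 1:
  A via A→c b: +{c}
  B via B→a: +{a}
  C via C→a a: +{a}
  S via S→b S A: +{b}
  S via S→c C: +{c}
  S: {b,c}  A: {c}  B: {a}  C: {a}
iter 2: done
  S: {b,c}  A: {c}  B: {a}  C: {a}

FIRST(A) = ["c"]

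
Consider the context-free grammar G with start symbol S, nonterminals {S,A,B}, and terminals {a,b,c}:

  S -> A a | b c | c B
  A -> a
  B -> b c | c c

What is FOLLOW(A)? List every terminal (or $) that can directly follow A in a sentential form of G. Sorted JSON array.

Compute FIRST by fixpoint:
round 1:
  A via A→a: +{a}
  B via B→b c: +{b}
  B via B→c c: +{c}
  S via S→A a: +{a}
  S via S→b c: +{b}
  S via S→c B: +{c}
  FIRST(S)={a,b,c}  FIRST(A)={a}  FIRST(B)={b,c}
round 2: (stable)
  FIRST(S)={a,b,c}  FIRST(A)={a}  FIRST(B)={b,c}

FOLLOW iteration:
FOLLOW(S) := {$}
round 1:
  S→A a: FOLLOW(A) ⊇ FIRST(a) = {a}; new: +{a}
  S→c B: FOLLOW(B) ⊇ FOLLOW(S) ⊇ {$}; new: +{$}
  FOLLOW(S)={$}  FOLLOW(A)={a}  FOLLOW(B)={$}
round 2: (no change)
  FOLLOW(S)={$}  FOLLOW(A)={a}  FOLLOW(B)={$}

FOLLOW(A) = ["a"]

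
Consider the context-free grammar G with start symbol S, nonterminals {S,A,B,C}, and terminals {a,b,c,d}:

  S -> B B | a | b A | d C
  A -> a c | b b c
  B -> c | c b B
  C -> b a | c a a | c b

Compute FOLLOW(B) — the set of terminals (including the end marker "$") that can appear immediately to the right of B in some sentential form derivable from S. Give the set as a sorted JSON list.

Compute FIRST by fixpoint:
iter 1:
  A via A→a c: +{a}
  A via A→b b c: +{b}
  B via B→c: +{c}
  C via C→b a: +{b}
  C via C→c a a: +{c}
  S via S→B B: +{c}
  S via S→a: +{a}
  S via S→b A: +{b}
  S via S→d C: +{d}
  FIRST(S)={a,b,c,d}  FIRST(A)={a,b}  FIRST(B)={c}  FIRST(C)={b,c}
iter 2: done
  FIRST(S)={a,b,c,d}  FIRST(A)={a,b}  FIRST(B)={c}  FIRST(C)={b,c}

FOLLOW sets:
initialize: $ ∈ FOLLOW(S)
[1]
  S→B B: FOLLOW(B) ⊇ FIRST(B) = {c}; new: +{c}
  S→B B: FOLLOW(B) ⊇ FOLLOW(S) ⊇ {$}; new: +{$}
  S→b A: FOLLOW(A) ⊇ FOLLOW(S) ⊇ {$}; new: +{$}
  S→d C: FOLLOW(C) ⊇ FOLLOW(S) ⊇ {$}; new: +{$}
  FOLLOW[S]={$}  FOLLOW[A]={$}  FOLLOW[B]={$,c}  FOLLOW[C]={$}
[2] (no change)
  FOLLOW[S]={$}  FOLLOW[A]={$}  FOLLOW[B]={$,c}  FOLLOW[C]={$}

FOLLOW(B) = ["$", "c"]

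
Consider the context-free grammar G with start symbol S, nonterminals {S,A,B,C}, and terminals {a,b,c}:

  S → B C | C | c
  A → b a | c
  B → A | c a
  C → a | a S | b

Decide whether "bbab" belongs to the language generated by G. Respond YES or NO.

Convert to CNF:
  S -> B C | T1 S | a | b | c
  A -> T0 T1 | c
  B -> T0 T1 | T2 T1 | c
  C -> T1 S | a | b
  T0 -> b
  T1 -> a
  T2 -> c

CYK table (by increasing span):
  [0..0]={C,S,T0}  "b"  orig:{C,S}
  [1..1]={C,S,T0}  "b"  orig:{C,S}
  [2..2]={C,S,T1}  "a"  orig:{C,S}
  [3..3]={C,S,T0}  "b"  orig:{C,S}
  [0..1]=∅  "bb"
  [1..2]={A,B}  "ba"
  [2..3]={C,S}  "ab"
  [0..2]=∅  "bba"
  [1..3]={S}  "bab"
  [0..3]=∅  "bbab"

S ∉ T[0,3] ⇒ NO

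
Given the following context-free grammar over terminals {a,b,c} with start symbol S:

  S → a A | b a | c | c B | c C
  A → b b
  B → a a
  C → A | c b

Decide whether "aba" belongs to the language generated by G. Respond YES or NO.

Convert to CNF:
  S -> T0 T1 | T1 A | T2 B | T2 C | c
  A -> T0 T0
  B -> T1 T1
  C -> T0 T0 | T2 T0
  T0 -> b
  T1 -> a
  T2 -> c

CYK fill:
  cell(0,0) a: {T1}  orig:{}
  cell(1,1) b: {T0}  orig:{}
  cell(2,2) a: {T1}  orig:{}
  cell(0,1) ab: ∅
  cell(1,2) ba: {S}
  cell(0,2) aba: ∅

S ∉ T[0,2] ⇒ NO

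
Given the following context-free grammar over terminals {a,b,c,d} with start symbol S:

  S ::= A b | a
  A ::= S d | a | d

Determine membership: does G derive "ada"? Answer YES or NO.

CNF form of G:
  S -> A T1 | a
  A -> S T0 | a | d
  T0 -> d
  T1 -> b

Fill CYK table bottom-up:
  cell(0,0) a: {A,S}
  cell(1,1) d: {A,T0}  orig:{A}
  cell(2,2) a: {A,S}
  cell(0,1) ad: {A}
  cell(1,2) da: ∅
  cell(0,2) ada: ∅

S ∉ T[0,2] ⇒ NO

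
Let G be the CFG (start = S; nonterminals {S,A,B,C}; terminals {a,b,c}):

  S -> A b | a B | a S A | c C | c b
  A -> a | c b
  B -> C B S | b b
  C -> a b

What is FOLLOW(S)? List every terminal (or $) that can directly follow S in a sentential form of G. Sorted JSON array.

Compute FIRST by fixpoint:
pass 1:
  A via A→a: +{a}
  A via A→c b: +{c}
  B via B→b b: +{b}
  C via C→a b: +{a}
  S via S→A b: +{a,c}
  S: {a,c}  A: {a,c}  B: {b}  C: {a}
pass 2:
  B via B→C B S: +{a}
  S: {a,c}  A: {a,c}  B: {a,b}  C: {a}
pass 3: (stable)
  S: {a,c}  A: {a,c}  B: {a,b}  C: {a}

FOLLOW sets:
initialize: $ ∈ FOLLOW(S)
round 1:
  B→C B S: FOLLOW(C) ⊇ FIRST(B) = {a,b}; new: +{a,b}
  B→C B S: FOLLOW(B) ⊇ FIRST(S) = {a,c}; new: +{a,c}
  B→C B S: FOLLOW(S) ⊇ FOLLOW(B) ⊇ {a,c}; new: +{a,c}
  S→A b: FOLLOW(A) ⊇ FIRST(b) = {b}; new: +{b}
  S→a B: FOLLOW(B) ⊇ FOLLOW(S) ⊇ {$,a,c}; new: +{$}
  S→a S A: FOLLOW(A) ⊇ FOLLOW(S) ⊇ {$,a,c}; new: +{$,a,c}
  S→c C: FOLLOW(C) ⊇ FOLLOW(S) ⊇ {$,a,c}; new: +{$,c}
  FOLLOW[S]={$,a,c}  FOLLOW[A]={$,a,b,c}  FOLLOW[B]={$,a,c}  FOLLOW[C]={$,a,b,c}
round 2: (no change)
  FOLLOW[S]={$,a,c}  FOLLOW[A]={$,a,b,c}  FOLLOW[B]={$,a,c}  FOLLOW[C]={$,a,b,c}

FOLLOW(S) = ["$", "a", "c"]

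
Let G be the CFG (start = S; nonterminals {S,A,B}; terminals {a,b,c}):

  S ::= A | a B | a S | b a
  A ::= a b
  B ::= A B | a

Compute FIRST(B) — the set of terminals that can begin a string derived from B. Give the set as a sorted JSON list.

Compute FIRST by fixpoint:
[1]
  A via A→a b: +{a}
  B via B→A B: +{a}
  S via S→A: +{a}
  S via S→b a: +{b}
  FIRST[S]={a,b}  FIRST[A]={a}  FIRST[B]={a}
[2] (no change)
  FIRST[S]={a,b}  FIRST[A]={a}  FIRST[B]={a}

FIRST(B) = ["a"]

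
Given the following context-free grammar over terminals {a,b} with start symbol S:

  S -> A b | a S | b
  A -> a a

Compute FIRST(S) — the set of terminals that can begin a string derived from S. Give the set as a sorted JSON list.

FIRST iteration:
round 1:
  A via A→a a: +{a}
  S via S→A b: +{a}
  S via S→b: +{b}
  FIRST[S]={a,b}  FIRST[A]={a}
round 2: done
  FIRST[S]={a,b}  FIRST[A]={a}

FIRST(S) = ["a", "b"]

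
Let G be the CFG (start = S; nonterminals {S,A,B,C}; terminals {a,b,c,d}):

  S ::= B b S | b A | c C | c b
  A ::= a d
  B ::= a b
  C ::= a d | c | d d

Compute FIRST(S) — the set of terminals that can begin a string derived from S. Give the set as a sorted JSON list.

Compute FIRST by fixpoint:
pass 1:
  A via A→a d: +{a}
  B via B→a b: +{a}
  C via C→a d: +{a}
  C via C→c: +{c}
  C via C→d d: +{d}
  S via S→B b S: +{a}
  S via S→b A: +{b}
  S via S→c C: +{c}
  FIRST(S)={a,b,c}  FIRST(A)={a}  FIRST(B)={a}  FIRST(C)={a,c,d}
pass 2: (no change)
  FIRST(S)={a,b,c}  FIRST(A)={a}  FIRST(B)={a}  FIRST(C)={a,c,d}

FIRST(S) = ["a", "b", "c"]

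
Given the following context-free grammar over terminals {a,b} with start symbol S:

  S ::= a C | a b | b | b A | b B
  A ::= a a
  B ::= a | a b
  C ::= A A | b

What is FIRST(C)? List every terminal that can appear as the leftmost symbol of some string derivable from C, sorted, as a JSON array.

FIRST iteration:
round 1:
  A via A→a a: +{a}
  B via B→a: +{a}
  C via C→A A: +{a}
  C via C→b: +{b}
  S via S→a C: +{a}
  S via S→b: +{b}
  FIRST(S)={a,b}  FIRST(A)={a}  FIRST(B)={a}  FIRST(C)={a,b}
round 2: done
  FIRST(S)={a,b}  FIRST(A)={a}  FIRST(B)={a}  FIRST(C)={a,b}

FIRST(C) = ["a", "b"]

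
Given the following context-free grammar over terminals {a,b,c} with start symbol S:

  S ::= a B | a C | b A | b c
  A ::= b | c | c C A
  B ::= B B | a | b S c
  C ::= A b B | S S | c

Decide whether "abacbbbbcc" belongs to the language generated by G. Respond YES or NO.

CNF form of G:
  S -> T1 A | T1 T0 | T2 B | T2 C
  A -> T0 X3 | b | c
  B -> B B | T1 X4 | a
  C -> A X5 | S S | c
  T0 -> c
  T1 -> b
  T2 -> a
  X3 -> C A
  X4 -> S T0
  X5 -> T1 B

CYK table (by increasing span):
  [0..0]={B,T2}  "a"  orig:{B}
  [1..1]={A,T1}  "b"  orig:{A}
  [2..2]={B,T2}  "a"  orig:{B}
  [3..3]={A,C,T0}  "c"  orig:{A,C}
  [4..4]={A,T1}  "b"  orig:{A}
  [5..5]={A,T1}  "b"  orig:{A}
  [6..6]={A,T1}  "b"  orig:{A}
  [7..7]={A,T1}  "b"  orig:{A}
  [8..8]={A,C,T0}  "c"  orig:{A,C}
  [9..9]={A,C,T0}  "c"  orig:{A,C}
  [0..1]=∅  "ab"
  [1..2]={X5}  "ba"  orig:{}
  [2..3]={S}  "ac"
  [3..4]={X3}  "cb"  orig:{}
  [4..5]={S}  "bb"
  [5..6]={S}  "bb"
  [6..7]={S}  "bb"
  [7..8]={S}  "bc"
  [8..9]={X3}  "cc"  orig:{}
  [0..2]=∅  "aba"
  [1..3]=∅  "bac"
  [2..4]=∅  "acb"
  [3..5]=∅  "cbb"
  [4..6]=∅  "bbb"
  [5..7]=∅  "bbb"
  [6..8]={X4}  "bbc"  orig:{}
  [7..9]={X4}  "bcc"  orig:{}
  [0..3]=∅  "abac"
  [1..4]=∅  "bacb"
  [2..5]={C}  "acbb"
  [3..6]=∅  "cbbb"
  [4..7]={C}  "bbbb"
  [5..8]={B,C}  "bbbc"
  [6..9]={B}  "bbcc"
  [0..4]=∅  "abacb"
  [1..5]=∅  "bacbb"
  [2..6]={X3}  "acbbb"  orig:{}
  [3..7]=∅  "cbbbb"
  [4..8]={X3,X5}  "bbbbc"  orig:{}
  [5..9]={X3,X5}  "bbbcc"  orig:{}
  [0..5]=∅  "abacbb"
  [1..6]=∅  "bacbbb"
  [2..7]=∅  "acbbbb"
  [3..8]={A,C}  "cbbbbc"
  [4..9]={C}  "bbbbcc"
  [0..6]=∅  "abacbbb"
  [1..7]=∅  "bacbbbb"
  [2..8]={S}  "acbbbbc"
  [3..9]={X3}  "cbbbbcc"  orig:{}
  [0..7]=∅  "abacbbbb"
  [1..8]=∅  "bacbbbbc"
  [2..9]={X4}  "acbbbbcc"  orig:{}
  [0..8]=∅  "abacbbbbc"
  [1..9]={B}  "bacbbbbcc"
  [0..9]={B,S}  "abacbbbbcc"

S ∈ T[0,9] ⇒ YES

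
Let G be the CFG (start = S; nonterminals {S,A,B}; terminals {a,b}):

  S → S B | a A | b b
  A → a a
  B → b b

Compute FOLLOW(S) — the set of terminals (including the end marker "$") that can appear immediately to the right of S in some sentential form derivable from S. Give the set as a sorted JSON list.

FIRST sets, iterate to fixpoint:
[1]
  A via A→a a: +{a}
  B via B→b b: +{b}
  S via S→a A: +{a}
  S via S→b b: +{b}
  FIRST(S)={a,b}  FIRST(A)={a}  FIRST(B)={b}
[2] done
  FIRST(S)={a,b}  FIRST(A)={a}  FIRST(B)={b}

Compute FOLLOW by fixpoint:
initialize: $ ∈ FOLLOW(S)
iter 1:
  S→S B: FOLLOW(S) ⊇ FIRST(B) = {b}; new: +{b}
  S→S B: FOLLOW(B) ⊇ FOLLOW(S) ⊇ {$,b}; new: +{$,b}
  S→a A: FOLLOW(A) ⊇ FOLLOW(S) ⊇ {$,b}; new: +{$,b}
  FOLLOW[S]={$,b}  FOLLOW[A]={$,b}  FOLLOW[B]={$,b}
iter 2: (stable)
  FOLLOW[S]={$,b}  FOLLOW[A]={$,b}  FOLLOW[B]={$,b}

FOLLOW(S) = ["$", "b"]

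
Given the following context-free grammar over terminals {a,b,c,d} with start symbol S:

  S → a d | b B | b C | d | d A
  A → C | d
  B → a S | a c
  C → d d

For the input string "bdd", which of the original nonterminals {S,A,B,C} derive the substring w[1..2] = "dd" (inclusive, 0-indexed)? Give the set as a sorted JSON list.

Convert to CNF:
  S -> T0 A | T1 T0 | T3 B | T3 C | d
  A -> T0 T0 | d
  B -> T1 S | T1 T2
  C -> T0 T0
  T0 -> d
  T1 -> a
  T2 -> c
  T3 -> b

CYK fill — only the sub-triangle for w[1..2]:
  cell(1,1) d: {A,S,T0}  orig:{A,S}
  cell(2,2) d: {A,S,T0}  orig:{A,S}
  cell(1,2) dd: {A,C,S}

Original NTs in T[1,2] deriving "dd": ["A", "C", "S"]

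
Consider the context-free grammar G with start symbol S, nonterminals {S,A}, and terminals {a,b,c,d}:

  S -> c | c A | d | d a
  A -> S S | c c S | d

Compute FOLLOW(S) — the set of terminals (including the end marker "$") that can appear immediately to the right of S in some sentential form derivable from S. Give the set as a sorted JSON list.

Compute FIRST by fixpoint:
iter 1:
  A via A→c c S: +{c}
  A via A→d: +{d}
  S via S→c: +{c}
  S via S→d: +{d}
  FIRST[S]={c,d}  FIRST[A]={c,d}
iter 2: — fixpoint
  FIRST[S]={c,d}  FIRST[A]={c,d}

FOLLOW sets:
FOLLOW(S) := {$}
round 1:
  A→S S: FOLLOW(S) ⊇ FIRST(S) = {c,d}; new: +{c,d}
  S→c A: FOLLOW(A) ⊇ FOLLOW(S) ⊇ {$,c,d}; new: +{$,c,d}
  FOLLOW(S)={$,c,d}  FOLLOW(A)={$,c,d}
round 2: (stable)
  FOLLOW(S)={$,c,d}  FOLLOW(A)={$,c,d}

FOLLOW(S) = ["$", "c", "d"]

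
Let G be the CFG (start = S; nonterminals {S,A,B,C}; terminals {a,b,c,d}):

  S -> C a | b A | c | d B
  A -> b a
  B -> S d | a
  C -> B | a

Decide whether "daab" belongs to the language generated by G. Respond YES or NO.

Convert to CNF:
  S -> C T1 | T0 A | T2 B | c
  A -> T0 T1
  B -> S T2 | a
  C -> S T2 | a
  T0 -> b
  T1 -> a
  T2 -> d

CYK table (by increasing span):
  cell(0,0) d: {T2}  orig:{}
  cell(1,1) a: {B,C,T1}  orig:{B,C}
  cell(2,2) a: {B,C,T1}  orig:{B,C}
  cell(3,3) b: {T0}  orig:{}
  cell(0,1) da: {S}
  cell(1,2) aa: {S}
  cell(2,3) ab: ∅
  cell(0,2) daa: ∅
  cell(1,3) aab: ∅
  cell(0,3) daab: ∅

S ∉ T[0,3] ⇒ NO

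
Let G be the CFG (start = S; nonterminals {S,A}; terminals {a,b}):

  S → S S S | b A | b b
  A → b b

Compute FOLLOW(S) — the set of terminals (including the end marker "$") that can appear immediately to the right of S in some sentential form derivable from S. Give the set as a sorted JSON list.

Compute FIRST by fixpoint:
round 1:
  A via A→b b: +{b}
  S via S→b A: +{b}
  FIRST[S]={b}  FIRST[A]={b}
round 2: (stable)
  FIRST[S]={b}  FIRST[A]={b}

FOLLOW iteration:
FOLLOW(S) := {$}
pass 1:
  S→S S S: FOLLOW(S) ⊇ FIRST(S) = {b}; new: +{b}
  S→b A: FOLLOW(A) ⊇ FOLLOW(S) ⊇ {$,b}; new: +{$,b}
  S: {$,b}  A: {$,b}
pass 2: done
  S: {$,b}  A: {$,b}

FOLLOW(S) = ["$", "b"]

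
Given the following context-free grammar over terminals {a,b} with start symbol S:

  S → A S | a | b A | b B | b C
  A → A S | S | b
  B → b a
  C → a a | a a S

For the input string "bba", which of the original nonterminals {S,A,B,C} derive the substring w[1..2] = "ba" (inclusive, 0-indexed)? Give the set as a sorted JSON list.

Convert to CNF:
  S -> A S | T0 A | T0 B | T0 C | a
  A -> A S | T0 A | T0 B | T0 C | a | b
  B -> T0 T1
  C -> T1 T1 | T1 X2
  T0 -> b
  T1 -> a
  X2 -> T1 S

CYK table (by increasing span) — only the sub-triangle for w[1..2]:
  [1..1]={A,T0}  "b"  orig:{A}
  [2..2]={A,S,T1}  "a"  orig:{A,S}
  [1..2]={A,B,S}  "ba"

Original NTs in T[1,2] deriving "ba": ["A", "B", "S"]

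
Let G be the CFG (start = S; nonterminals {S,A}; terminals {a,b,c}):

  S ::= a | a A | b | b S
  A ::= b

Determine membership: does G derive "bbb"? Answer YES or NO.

Convert to CNF:
  S -> T0 A | T1 S | a | b
  A -> b
  T0 -> a
  T1 -> b

CYK table (by increasing span):
  cell(0,0) b: {A,S,T1}  orig:{A,S}
  cell(1,1) b: {A,S,T1}  orig:{A,S}
  cell(2,2) b: {A,S,T1}  orig:{A,S}
  cell(0,1) bb: {S}
  cell(1,2) bb: {S}
  cell(0,2) bbb: {S}

S ∈ T[0,2] ⇒ YES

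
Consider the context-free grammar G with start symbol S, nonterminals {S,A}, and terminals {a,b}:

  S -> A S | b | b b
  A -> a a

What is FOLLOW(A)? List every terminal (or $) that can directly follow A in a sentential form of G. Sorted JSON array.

FIRST sets, iterate to fixpoint:
pass 1:
  A via A→a a: +{a}
  S via S→A S: +{a}
  S via S→b: +{b}
  S: {a,b}  A: {a}
pass 2: — fixpoint
  S: {a,b}  A: {a}

FOLLOW iteration:
FOLLOW(S) := {$}
[1]
  S→A S: FOLLOW(A) ⊇ FIRST(S) = {a,b}; new: +{a,b}
  FOLLOW(S)={$}  FOLLOW(A)={a,b}
[2] (stable)
  FOLLOW(S)={$}  FOLLOW(A)={a,b}

FOLLOW(A) = ["a", "b"]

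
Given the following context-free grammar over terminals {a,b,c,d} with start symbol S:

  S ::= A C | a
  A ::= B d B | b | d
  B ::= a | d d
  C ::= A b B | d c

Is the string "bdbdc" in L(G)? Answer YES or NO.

Convert to CNF:
  S -> A C | a
  A -> B X3 | b | d
  B -> T0 T0 | a
  C -> A X4 | T0 T2
  T0 -> d
  T1 -> b
  T2 -> c
  X3 -> T0 B
  X4 -> T1 B

CYK fill:
  cell(0,0) b: {A,T1}  orig:{A}
  cell(1,1) d: {A,T0}  orig:{A}
  cell(2,2) b: {A,T1}  orig:{A}
  cell(3,3) d: {A,T0}  orig:{A}
  cell(4,4) c: {T2}  orig:{}
  cell(0,1) bd: ∅
  cell(1,2) db: ∅
  cell(2,3) bd: ∅
  cell(3,4) dc: {C}
  cell(0,2) bdb: ∅
  cell(1,3) dbd: ∅
  cell(2,4) bdc: {S}
  cell(0,3) bdbd: ∅
  cell(1,4) dbdc: ∅
  cell(0,4) bdbdc: ∅

S ∉ T[0,4] ⇒ NO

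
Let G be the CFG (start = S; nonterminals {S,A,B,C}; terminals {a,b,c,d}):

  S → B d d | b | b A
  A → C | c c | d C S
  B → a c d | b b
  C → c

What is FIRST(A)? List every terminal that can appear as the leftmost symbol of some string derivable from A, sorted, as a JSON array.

FIRST sets, iterate to fixpoint:
round 1:
  A via A→c c: +{c}
  A via A→d C S: +{d}
  B via B→a c d: +{a}
  B via B→b b: +{b}
  C via C→c: +{c}
  S via S→B d d: +{a,b}
  S: {a,b}  A: {c,d}  B: {a,b}  C: {c}
round 2: (stable)
  S: {a,b}  A: {c,d}  B: {a,b}  C: {c}

FIRST(A) = ["c", "d"]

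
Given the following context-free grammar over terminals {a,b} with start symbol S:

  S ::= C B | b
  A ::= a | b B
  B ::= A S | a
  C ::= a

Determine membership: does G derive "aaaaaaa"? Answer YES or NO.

Convert to CNF:
  S -> C B | b
  A -> T0 B | a
  B -> A S | a
  C -> a
  T0 -> b

CYK table (by increasing span):
  [0..0]={A,B,C}  "a"
  [1..1]={A,B,C}  "a"
  [2..2]={A,B,C}  "a"
  [3..3]={A,B,C}  "a"
  [4..4]={A,B,C}  "a"
  [5..5]={A,B,C}  "a"
  [6..6]={A,B,C}  "a"
  [0..1]={S}  "aa"
  [1..2]={S}  "aa"
  [2..3]={S}  "aa"
  [3..4]={S}  "aa"
  [4..5]={S}  "aa"
  [5..6]={S}  "aa"
  [0..2]={B}  "aaa"
  [1..3]={B}  "aaa"
  [2..4]={B}  "aaa"
  [3..5]={B}  "aaa"
  [4..6]={B}  "aaa"
  [0..3]={S}  "aaaa"
  [1..4]={S}  "aaaa"
  [2..5]={S}  "aaaa"
  [3..6]={S}  "aaaa"
  [0..4]={B}  "aaaaa"
  [1..5]={B}  "aaaaa"
  [2..6]={B}  "aaaaa"
  [0..5]={S}  "aaaaaa"
  [1..6]={S}  "aaaaaa"
  [0..6]={B}  "aaaaaaa"

S ∉ T[0,6] ⇒ NO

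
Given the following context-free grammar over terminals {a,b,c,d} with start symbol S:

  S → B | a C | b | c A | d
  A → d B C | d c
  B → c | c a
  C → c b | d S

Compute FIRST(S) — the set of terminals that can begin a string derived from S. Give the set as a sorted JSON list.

Compute FIRST by fixpoint:
round 1:
  A via A→d B C: +{d}
  B via B→c: +{c}
  C via C→c b: +{c}
  C via C→d S: +{d}
  S via S→B: +{c}
  S via S→a C: +{a}
  S via S→b: +{b}
  S via S→d: +{d}
  FIRST(S)={a,b,c,d}  FIRST(A)={d}  FIRST(B)={c}  FIRST(C)={c,d}
round 2: done
  FIRST(S)={a,b,c,d}  FIRST(A)={d}  FIRST(B)={c}  FIRST(C)={c,d}

FIRST(S) = ["a", "b", "c", "d"]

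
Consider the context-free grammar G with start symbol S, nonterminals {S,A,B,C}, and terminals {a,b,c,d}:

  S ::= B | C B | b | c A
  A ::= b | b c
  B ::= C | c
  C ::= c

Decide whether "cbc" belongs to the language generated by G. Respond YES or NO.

Convert to CNF:
  S -> C B | T1 A | b | c
  A -> T0 T1 | b
  B -> c
  C -> c
  T0 -> b
  T1 -> c

Fill CYK table bottom-up:
  cell(0,0) c: {B,C,S,T1}  orig:{B,C,S}
  cell(1,1) b: {A,S,T0}  orig:{A,S}
  cell(2,2) c: {B,C,S,T1}  orig:{B,C,S}
  cell(0,1) cb: {S}
  cell(1,2) bc: {A}
  cell(0,2) cbc: {S}

S ∈ T[0,2] ⇒ YES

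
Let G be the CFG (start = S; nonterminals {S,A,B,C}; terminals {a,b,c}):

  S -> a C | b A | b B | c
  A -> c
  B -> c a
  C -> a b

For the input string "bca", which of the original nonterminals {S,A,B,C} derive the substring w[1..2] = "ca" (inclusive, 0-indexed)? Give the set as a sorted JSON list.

CNF form of G:
  S -> T1 C | T2 A | T2 B | c
  A -> c
  B -> T0 T1
  C -> T1 T2
  T0 -> c
  T1 -> a
  T2 -> b

CYK table (by increasing span) — only the sub-triangle for w[1..2]:
  T[1,1] 'c' = {A,S,T0}  orig:{A,S}
  T[2,2] 'a' = {T1}  orig:{}
  T[1,2] 'ca' = {B}

Original NTs in T[1,2] deriving "ca": ["B"]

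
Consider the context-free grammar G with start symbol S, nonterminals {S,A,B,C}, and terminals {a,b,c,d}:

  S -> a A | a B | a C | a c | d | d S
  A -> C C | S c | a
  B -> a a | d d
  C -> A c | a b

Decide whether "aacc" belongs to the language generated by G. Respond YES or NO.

Convert to CNF:
  S -> T1 A | T1 B | T1 C | T1 T0 | T2 S | d
  A -> C C | S T0 | a
  B -> T1 T1 | T2 T2
  C -> A T0 | T1 T3
  T0 -> c
  T1 -> a
  T2 -> d
  T3 -> b

CYK fill:
  [0..0]={A,T1}  "a"  orig:{A}
  [1..1]={A,T1}  "a"  orig:{A}
  [2..2]={T0}  "c"  orig:{}
  [3..3]={T0}  "c"  orig:{}
  [0..1]={B,S}  "aa"
  [1..2]={C,S}  "ac"
  [2..3]=∅  "cc"
  [0..2]={A,S}  "aac"
  [1..3]={A}  "acc"
  [0..3]={A,C,S}  "aacc"

S ∈ T[0,3] ⇒ YES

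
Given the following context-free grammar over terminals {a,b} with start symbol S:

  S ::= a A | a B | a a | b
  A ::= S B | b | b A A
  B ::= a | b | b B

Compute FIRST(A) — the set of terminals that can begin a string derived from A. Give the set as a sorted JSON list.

FIRST iteration:
iter 1:
  A via A→b: +{b}
  B via B→a: +{a}
  B via B→b: +{b}
  S via S→a A: +{a}
  S via S→b: +{b}
  FIRST[S]={a,b}  FIRST[A]={b}  FIRST[B]={a,b}
iter 2:
  A via A→S B: +{a}
  FIRST[S]={a,b}  FIRST[A]={a,b}  FIRST[B]={a,b}
iter 3: — fixpoint
  FIRST[S]={a,b}  FIRST[A]={a,b}  FIRST[B]={a,b}

FIRST(A) = ["a", "b"]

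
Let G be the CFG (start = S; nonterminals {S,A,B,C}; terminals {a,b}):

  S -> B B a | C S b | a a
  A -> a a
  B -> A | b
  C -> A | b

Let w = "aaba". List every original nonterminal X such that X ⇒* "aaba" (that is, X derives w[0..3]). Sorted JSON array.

CNF form of G:
  S -> B X2 | C X3 | T0 T0
  A -> T0 T0
  B -> T0 T0 | b
  C -> T0 T0 | b
  T0 -> a
  T1 -> b
  X2 -> B T0
  X3 -> S T1

CYK table (by increasing span) (cells [i..j] with 0 ≤ i ≤ j ≤ 3 only):
  T[0,0] 'a' = {T0}  orig:{}
  T[1,1] 'a' = {T0}  orig:{}
  T[2,2] 'b' = {B,C,T1}  orig:{B,C}
  T[3,3] 'a' = {T0}  orig:{}
  T[0,1] 'aa' = {A,B,C,S}
  T[1,2] 'ab' = ∅
  T[2,3] 'ba' = {X2}  orig:{}
  T[0,2] 'aab' = {X3}  orig:{}
  T[1,3] 'aba' = ∅
  T[0,3] 'aaba' = {S}

Original NTs in T[0,3] deriving "aaba": ["S"]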